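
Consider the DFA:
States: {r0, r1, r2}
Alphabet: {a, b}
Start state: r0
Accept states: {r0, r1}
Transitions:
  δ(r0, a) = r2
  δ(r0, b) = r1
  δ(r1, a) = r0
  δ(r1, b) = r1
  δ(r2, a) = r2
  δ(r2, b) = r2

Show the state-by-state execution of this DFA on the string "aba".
read 'a': r0 → r2
  read 'b': r2 → r2
  read 'a': r2 → r2
r0 -> r2 -> r2 -> r2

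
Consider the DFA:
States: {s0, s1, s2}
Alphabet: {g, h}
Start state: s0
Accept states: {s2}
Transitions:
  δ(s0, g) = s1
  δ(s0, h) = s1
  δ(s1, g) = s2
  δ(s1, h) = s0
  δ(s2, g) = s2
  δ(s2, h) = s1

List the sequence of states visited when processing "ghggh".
read 'g': s0 → s1
  read 'h': s1 → s0
  read 'g': s0 → s1
  read 'g': s1 → s2
  read 'h': s2 → s1
s0 -> s1 -> s0 -> s1 -> s2 -> s1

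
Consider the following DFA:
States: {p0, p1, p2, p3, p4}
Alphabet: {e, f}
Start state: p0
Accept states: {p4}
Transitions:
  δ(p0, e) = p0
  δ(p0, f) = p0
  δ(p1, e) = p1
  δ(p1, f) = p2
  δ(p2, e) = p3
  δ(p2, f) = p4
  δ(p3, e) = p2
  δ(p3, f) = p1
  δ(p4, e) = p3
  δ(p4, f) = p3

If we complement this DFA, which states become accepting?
Complement accept states = All states \ Original accept states
= {p0, p1, p2, p3, p4} \ {p4}
{p0, p1, p2, p3}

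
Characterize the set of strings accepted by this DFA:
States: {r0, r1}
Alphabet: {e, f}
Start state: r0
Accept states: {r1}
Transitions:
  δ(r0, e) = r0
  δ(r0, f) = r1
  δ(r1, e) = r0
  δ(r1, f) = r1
Testing a few strings:
  'ee' → reject
  'ffe' → reject
  'ff' → accept
  'eef' → accept
State roles: r0=last symbol not f; r1=last symbol is f
All strings over {e,f} ending with f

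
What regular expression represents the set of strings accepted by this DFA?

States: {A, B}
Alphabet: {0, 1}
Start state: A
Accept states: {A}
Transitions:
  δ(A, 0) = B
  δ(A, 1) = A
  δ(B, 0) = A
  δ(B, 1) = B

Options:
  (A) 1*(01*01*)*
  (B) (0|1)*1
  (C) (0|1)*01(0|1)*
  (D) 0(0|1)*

Check each option against the DFA on short strings; one disagreement eliminates an option:
  (A) 1*(01*01*)*: agrees with the DFA on every string of length ≤ 6
  (B) (0|1)*1: on ε the DFA stays in A and accepts (A ∈ Accept), but the regex does not match it → eliminate
  (C) (0|1)*01(0|1)*: on ε the DFA stays in A and accepts (A ∈ Accept), but the regex does not match it → eliminate
  (D) 0(0|1)*: on ε the DFA stays in A and accepts (A ∈ Accept), but the regex does not match it → eliminate
Only (A) is consistent with the DFA.
(A) 1*(01*01*)*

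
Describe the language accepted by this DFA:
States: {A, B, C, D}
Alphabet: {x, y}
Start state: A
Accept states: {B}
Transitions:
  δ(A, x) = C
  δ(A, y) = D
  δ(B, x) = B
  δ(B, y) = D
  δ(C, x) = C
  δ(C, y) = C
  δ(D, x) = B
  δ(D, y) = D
Testing a few strings:
  'xx' → reject
  'xyxy' → reject
  'y' → reject
  'yxxx' → accept
State roles: A=no input read; B=started with y, last symbol x; C=started with x (dead); D=started with y, last symbol y
All strings over {x,y} that start with y and end with x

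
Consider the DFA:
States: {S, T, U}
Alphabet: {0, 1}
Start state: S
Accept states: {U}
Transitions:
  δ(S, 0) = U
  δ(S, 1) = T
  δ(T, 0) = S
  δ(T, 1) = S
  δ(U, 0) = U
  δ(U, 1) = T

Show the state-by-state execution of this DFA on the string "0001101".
read '0': S → U
  read '0': U → U
  read '0': U → U
  read '1': U → T
  read '1': T → S
  read '0': S → U
  read '1': U → T
S -> U -> U -> U -> T -> S -> U -> T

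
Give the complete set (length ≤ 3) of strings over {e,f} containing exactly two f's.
ff, eff, fef, ffe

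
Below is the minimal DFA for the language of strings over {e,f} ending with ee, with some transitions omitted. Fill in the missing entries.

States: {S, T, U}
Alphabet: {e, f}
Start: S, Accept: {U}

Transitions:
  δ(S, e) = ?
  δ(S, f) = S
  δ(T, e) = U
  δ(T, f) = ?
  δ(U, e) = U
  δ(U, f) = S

From the language and accept set, identify what each state tracks — S: last symbol not e; T: one trailing e; U: two trailing e's.
Each missing δ(q, a) is the state matching the new tracked value after reading a.
δ(S, e) = T; δ(T, f) = S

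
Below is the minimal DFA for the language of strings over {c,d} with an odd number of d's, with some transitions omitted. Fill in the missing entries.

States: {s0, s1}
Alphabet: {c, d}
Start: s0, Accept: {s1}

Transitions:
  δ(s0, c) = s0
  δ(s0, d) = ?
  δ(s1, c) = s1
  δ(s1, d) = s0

From the language and accept set, identify what each state tracks — s0: even number of d's so far; s1: odd number of d's so far.
Each missing δ(q, a) is the state matching the new tracked value after reading a.
δ(s0, d) = s1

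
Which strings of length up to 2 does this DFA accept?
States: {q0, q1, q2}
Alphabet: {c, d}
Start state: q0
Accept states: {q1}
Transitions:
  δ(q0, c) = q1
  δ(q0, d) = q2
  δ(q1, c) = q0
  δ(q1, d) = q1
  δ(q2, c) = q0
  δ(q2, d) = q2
c, cd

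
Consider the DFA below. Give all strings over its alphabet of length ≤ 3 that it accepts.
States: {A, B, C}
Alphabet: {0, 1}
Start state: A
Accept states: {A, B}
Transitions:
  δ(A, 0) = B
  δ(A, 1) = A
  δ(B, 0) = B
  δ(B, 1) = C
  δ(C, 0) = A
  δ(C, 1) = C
ε, 0, 1, 00, 10, 11, 000, 010, 100, 110, 111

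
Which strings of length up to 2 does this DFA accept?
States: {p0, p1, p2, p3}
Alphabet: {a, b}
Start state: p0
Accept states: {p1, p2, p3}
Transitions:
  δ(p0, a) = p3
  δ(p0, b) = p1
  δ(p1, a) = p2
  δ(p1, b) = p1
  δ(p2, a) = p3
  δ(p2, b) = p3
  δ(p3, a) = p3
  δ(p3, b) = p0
a, b, aa, ba, bb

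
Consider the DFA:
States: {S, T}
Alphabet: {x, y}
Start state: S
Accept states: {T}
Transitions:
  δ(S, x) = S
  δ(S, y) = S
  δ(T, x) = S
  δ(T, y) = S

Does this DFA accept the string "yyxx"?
Processing string "yyxx":
  S --y--> S
  S --y--> S
  S --x--> S
  S --x--> S
Final state: S
Accept states: {T}
No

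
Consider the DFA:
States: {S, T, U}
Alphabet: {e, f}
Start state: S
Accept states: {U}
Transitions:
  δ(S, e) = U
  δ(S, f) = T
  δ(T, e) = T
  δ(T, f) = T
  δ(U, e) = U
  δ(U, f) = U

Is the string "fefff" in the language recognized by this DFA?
Processing string "fefff":
  S --f--> T
  T --e--> T
  T --f--> T
  T --f--> T
  T --f--> T
Final state: T
Accept states: {U}
No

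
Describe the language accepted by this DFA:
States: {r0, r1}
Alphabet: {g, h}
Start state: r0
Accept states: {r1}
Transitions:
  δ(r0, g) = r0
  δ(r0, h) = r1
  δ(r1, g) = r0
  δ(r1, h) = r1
Testing a few strings:
  'g' → reject
  'ghh' → accept
  'h' → accept
  'hhg' → reject
State roles: r0=last symbol not h; r1=last symbol is h
All strings over {g,h} ending with h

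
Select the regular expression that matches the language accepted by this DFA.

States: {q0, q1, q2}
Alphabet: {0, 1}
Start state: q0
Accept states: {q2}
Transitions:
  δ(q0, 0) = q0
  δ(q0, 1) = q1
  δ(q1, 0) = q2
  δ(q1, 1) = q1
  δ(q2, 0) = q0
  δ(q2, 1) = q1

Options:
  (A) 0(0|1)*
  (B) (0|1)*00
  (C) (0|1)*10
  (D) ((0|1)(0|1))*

Check each option against the DFA on short strings; one disagreement eliminates an option:
  (A) 0(0|1)*: on '0' the DFA goes q0 → q0 and rejects (q0 ∉ Accept), but the regex matches it → eliminate
  (B) (0|1)*00: on '00' the DFA goes q0 → q0 → q0 and rejects (q0 ∉ Accept), but the regex matches it → eliminate
  (C) (0|1)*10: agrees with the DFA on every string of length ≤ 6
  (D) ((0|1)(0|1))*: on ε the DFA stays in q0 and rejects (q0 ∉ Accept), but the regex matches it → eliminate
Only (C) is consistent with the DFA.
(C) (0|1)*10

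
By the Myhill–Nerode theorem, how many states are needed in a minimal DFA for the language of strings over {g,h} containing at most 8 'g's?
By Myhill–Nerode, count the distinguishable equivalence classes: 10 classes — having seen 0, 1, …, 8, or >8 copies of 'g'; counts 0 through 8 are accepting and >8 is dead.
10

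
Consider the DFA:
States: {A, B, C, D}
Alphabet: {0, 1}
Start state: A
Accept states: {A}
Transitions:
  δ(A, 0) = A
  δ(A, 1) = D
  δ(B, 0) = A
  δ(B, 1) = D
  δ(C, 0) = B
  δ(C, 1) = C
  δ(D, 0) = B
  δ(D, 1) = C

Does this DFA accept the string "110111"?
Processing string "110111":
  A --1--> D
  D --1--> C
  C --0--> B
  B --1--> D
  D --1--> C
  C --1--> C
Final state: C
Accept states: {A}
No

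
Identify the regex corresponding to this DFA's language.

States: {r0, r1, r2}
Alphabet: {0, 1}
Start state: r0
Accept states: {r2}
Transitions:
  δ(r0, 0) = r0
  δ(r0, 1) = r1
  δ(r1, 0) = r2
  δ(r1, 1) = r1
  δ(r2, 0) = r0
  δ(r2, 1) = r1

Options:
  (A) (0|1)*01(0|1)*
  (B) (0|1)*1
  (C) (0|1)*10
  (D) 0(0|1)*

Check each option against the DFA on short strings; one disagreement eliminates an option:
  (A) (0|1)*01(0|1)*: on '01' the DFA goes r0 → r0 → r1 and rejects (r1 ∉ Accept), but the regex matches it → eliminate
  (B) (0|1)*1: on '1' the DFA goes r0 → r1 and rejects (r1 ∉ Accept), but the regex matches it → eliminate
  (C) (0|1)*10: agrees with the DFA on every string of length ≤ 6
  (D) 0(0|1)*: on '0' the DFA goes r0 → r0 and rejects (r0 ∉ Accept), but the regex matches it → eliminate
Only (C) is consistent with the DFA.
(C) (0|1)*10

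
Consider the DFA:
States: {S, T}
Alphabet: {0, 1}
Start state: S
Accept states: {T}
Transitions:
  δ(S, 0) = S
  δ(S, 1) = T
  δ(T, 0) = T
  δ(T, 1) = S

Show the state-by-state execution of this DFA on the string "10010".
read '1': S → T
  read '0': T → T
  read '0': T → T
  read '1': T → S
  read '0': S → S
S -> T -> T -> T -> S -> S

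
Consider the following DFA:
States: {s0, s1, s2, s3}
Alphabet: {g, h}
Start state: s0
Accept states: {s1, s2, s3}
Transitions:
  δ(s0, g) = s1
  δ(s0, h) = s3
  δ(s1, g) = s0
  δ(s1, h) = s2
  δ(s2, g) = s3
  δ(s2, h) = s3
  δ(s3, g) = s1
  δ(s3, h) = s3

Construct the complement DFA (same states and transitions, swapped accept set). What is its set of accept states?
Complement accept states = All states \ Original accept states
= {s0, s1, s2, s3} \ {s1, s2, s3}
{s0}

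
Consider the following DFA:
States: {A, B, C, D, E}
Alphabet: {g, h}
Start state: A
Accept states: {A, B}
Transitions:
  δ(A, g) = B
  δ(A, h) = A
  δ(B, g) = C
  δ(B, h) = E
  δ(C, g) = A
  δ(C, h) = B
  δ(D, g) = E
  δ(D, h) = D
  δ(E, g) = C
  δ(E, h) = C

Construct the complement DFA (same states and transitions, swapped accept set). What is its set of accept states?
Complement accept states = All states \ Original accept states
= {A, B, C, D, E} \ {A, B}
{C, D, E}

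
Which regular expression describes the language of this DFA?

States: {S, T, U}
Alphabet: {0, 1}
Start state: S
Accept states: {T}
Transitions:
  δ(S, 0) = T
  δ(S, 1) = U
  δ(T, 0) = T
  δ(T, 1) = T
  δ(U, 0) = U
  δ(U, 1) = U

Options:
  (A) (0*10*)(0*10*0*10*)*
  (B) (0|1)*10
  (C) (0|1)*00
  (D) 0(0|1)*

Check each option against the DFA on short strings; one disagreement eliminates an option:
  (A) (0*10*)(0*10*0*10*)*: on '0' the DFA goes S → T and accepts (T ∈ Accept), but the regex does not match it → eliminate
  (B) (0|1)*10: on '0' the DFA goes S → T and accepts (T ∈ Accept), but the regex does not match it → eliminate
  (C) (0|1)*00: on '0' the DFA goes S → T and accepts (T ∈ Accept), but the regex does not match it → eliminate
  (D) 0(0|1)*: agrees with the DFA on every string of length ≤ 6
Only (D) is consistent with the DFA.
(D) 0(0|1)*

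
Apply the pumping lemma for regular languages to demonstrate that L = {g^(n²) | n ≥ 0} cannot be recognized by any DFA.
Assume L is regular with pumping length p. Idea: pumping adds a fixed amount, but gaps between consecutive squares grow.
Choose s = g^(p²) (length p² ≥ p). By the pumping lemma, s = xyz with |xy| ≤ p, |y| > 0, so |y| = k with 1 ≤ k ≤ p. Then |xy²z| = p²+k. Since p² < p²+k ≤ p²+p < (p+1)², the length p²+k lies strictly between consecutive squares, so it is not a perfect square and xy²z ∉ L.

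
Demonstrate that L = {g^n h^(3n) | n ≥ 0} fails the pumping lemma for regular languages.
Assume L is regular with pumping length p. Idea: pumping the g-block breaks the 1:3 ratio.
Choose s = g^p h^(3p) (length 4p ≥ p). By the pumping lemma, s = xyz with |xy| ≤ p, |y| > 0, so y = g^k with k ≥ 1. Then xy²z = g^(p+k) h^(3p). For this to be in L we would need 3p = 3(p+k), i.e. 3k = 0, contradicting k ≥ 1. So xy²z ∉ L.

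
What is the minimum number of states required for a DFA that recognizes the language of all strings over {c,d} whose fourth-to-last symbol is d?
By Myhill–Nerode, count the distinguishable equivalence classes: 2^4 = 16 classes — the DFA must remember the last 4 symbols read; every pair of distinct length-4 suffixes is distinguishable by some continuation.
16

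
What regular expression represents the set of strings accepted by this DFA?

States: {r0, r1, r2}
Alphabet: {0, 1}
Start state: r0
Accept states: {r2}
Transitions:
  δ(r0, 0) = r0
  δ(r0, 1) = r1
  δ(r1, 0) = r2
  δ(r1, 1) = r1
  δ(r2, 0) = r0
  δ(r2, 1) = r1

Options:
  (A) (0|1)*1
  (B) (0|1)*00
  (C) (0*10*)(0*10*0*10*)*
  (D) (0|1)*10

Check each option against the DFA on short strings; one disagreement eliminates an option:
  (A) (0|1)*1: on '1' the DFA goes r0 → r1 and rejects (r1 ∉ Accept), but the regex matches it → eliminate
  (B) (0|1)*00: on '00' the DFA goes r0 → r0 → r0 and rejects (r0 ∉ Accept), but the regex matches it → eliminate
  (C) (0*10*)(0*10*0*10*)*: on '1' the DFA goes r0 → r1 and rejects (r1 ∉ Accept), but the regex matches it → eliminate
  (D) (0|1)*10: agrees with the DFA on every string of length ≤ 6
Only (D) is consistent with the DFA.
(D) (0|1)*10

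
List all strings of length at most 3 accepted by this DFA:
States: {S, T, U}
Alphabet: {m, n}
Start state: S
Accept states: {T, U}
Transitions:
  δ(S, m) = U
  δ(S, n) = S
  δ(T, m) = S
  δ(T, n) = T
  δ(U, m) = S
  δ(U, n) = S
m, nm, mmm, mnm, nnm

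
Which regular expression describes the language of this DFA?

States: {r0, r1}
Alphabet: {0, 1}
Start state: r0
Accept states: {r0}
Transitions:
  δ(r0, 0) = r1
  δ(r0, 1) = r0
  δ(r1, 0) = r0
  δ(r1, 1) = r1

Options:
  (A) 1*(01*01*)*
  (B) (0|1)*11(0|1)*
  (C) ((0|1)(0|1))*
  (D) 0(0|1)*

Check each option against the DFA on short strings; one disagreement eliminates an option:
  (A) 1*(01*01*)*: agrees with the DFA on every string of length ≤ 6
  (B) (0|1)*11(0|1)*: on ε the DFA stays in r0 and accepts (r0 ∈ Accept), but the regex does not match it → eliminate
  (C) ((0|1)(0|1))*: on '1' the DFA goes r0 → r0 and accepts (r0 ∈ Accept), but the regex does not match it → eliminate
  (D) 0(0|1)*: on ε the DFA stays in r0 and accepts (r0 ∈ Accept), but the regex does not match it → eliminate
Only (A) is consistent with the DFA.
(A) 1*(01*01*)*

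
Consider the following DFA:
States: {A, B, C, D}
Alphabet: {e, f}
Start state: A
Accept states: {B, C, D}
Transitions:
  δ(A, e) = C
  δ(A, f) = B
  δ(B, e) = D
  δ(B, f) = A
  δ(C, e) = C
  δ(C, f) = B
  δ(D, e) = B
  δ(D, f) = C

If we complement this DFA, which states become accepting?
Complement accept states = All states \ Original accept states
= {A, B, C, D} \ {B, C, D}
{A}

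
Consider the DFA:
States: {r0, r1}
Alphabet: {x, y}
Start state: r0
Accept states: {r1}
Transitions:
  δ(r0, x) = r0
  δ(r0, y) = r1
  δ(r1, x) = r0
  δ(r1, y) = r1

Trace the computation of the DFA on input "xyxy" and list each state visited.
read 'x': r0 → r0
  read 'y': r0 → r1
  read 'x': r1 → r0
  read 'y': r0 → r1
r0 -> r0 -> r1 -> r0 -> r1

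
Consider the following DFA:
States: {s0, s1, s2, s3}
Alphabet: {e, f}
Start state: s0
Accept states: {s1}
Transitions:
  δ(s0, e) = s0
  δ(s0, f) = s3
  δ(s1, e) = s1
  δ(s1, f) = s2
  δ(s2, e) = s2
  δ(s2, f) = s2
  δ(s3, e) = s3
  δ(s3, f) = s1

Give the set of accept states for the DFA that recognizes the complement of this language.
Complement accept states = All states \ Original accept states
= {s0, s1, s2, s3} \ {s1}
{s0, s2, s3}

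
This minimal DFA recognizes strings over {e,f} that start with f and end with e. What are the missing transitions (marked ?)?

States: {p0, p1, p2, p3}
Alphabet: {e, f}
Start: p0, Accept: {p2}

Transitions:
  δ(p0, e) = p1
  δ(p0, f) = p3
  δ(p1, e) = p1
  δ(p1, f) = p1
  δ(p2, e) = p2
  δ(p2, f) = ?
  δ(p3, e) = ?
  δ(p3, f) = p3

From the language and accept set, identify what each state tracks — p0: no input read; p1: started with e (dead); p2: started with f, last symbol e; p3: started with f, last symbol f.
Each missing δ(q, a) is the state matching the new tracked value after reading a.
δ(p2, f) = p3; δ(p3, e) = p2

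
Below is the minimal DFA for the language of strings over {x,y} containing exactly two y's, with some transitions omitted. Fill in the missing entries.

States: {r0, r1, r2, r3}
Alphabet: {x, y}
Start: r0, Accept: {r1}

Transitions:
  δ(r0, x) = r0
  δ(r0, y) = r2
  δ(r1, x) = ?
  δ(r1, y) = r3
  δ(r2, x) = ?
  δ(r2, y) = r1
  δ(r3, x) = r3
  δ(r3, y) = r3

From the language and accept set, identify what each state tracks — r0: zero y's; r1: two y's; r2: one y; r3: ≥ three y's (dead).
Each missing δ(q, a) is the state matching the new tracked value after reading a.
δ(r1, x) = r1; δ(r2, x) = r2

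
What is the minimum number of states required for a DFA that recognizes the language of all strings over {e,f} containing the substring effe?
By Myhill–Nerode, count the distinguishable equivalence classes: 5 classes — one per longest suffix of the input that is a prefix of 'effe' (lengths 0 through 3), plus an absorbing 'already seen effe' class.
5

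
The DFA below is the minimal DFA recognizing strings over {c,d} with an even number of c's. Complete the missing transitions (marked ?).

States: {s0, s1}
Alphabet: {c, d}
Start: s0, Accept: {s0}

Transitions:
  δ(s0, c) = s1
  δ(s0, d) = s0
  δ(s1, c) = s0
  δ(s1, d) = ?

From the language and accept set, identify what each state tracks — s0: even number of c's so far; s1: odd number of c's so far.
Each missing δ(q, a) is the state matching the new tracked value after reading a.
δ(s1, d) = s1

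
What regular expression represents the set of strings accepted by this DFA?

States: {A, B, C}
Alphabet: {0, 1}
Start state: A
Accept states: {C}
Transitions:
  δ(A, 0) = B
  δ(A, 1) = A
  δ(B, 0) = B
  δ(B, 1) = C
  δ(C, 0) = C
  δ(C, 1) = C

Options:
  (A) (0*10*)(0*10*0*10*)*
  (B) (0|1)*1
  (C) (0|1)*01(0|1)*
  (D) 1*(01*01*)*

Check each option against the DFA on short strings; one disagreement eliminates an option:
  (A) (0*10*)(0*10*0*10*)*: on '1' the DFA goes A → A and rejects (A ∉ Accept), but the regex matches it → eliminate
  (B) (0|1)*1: on '1' the DFA goes A → A and rejects (A ∉ Accept), but the regex matches it → eliminate
  (C) (0|1)*01(0|1)*: agrees with the DFA on every string of length ≤ 6
  (D) 1*(01*01*)*: on ε the DFA stays in A and rejects (A ∉ Accept), but the regex matches it → eliminate
Only (C) is consistent with the DFA.
(C) (0|1)*01(0|1)*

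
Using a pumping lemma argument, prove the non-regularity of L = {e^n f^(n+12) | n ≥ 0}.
Assume L is regular with pumping length p. Idea: pumping the e-block breaks the fixed offset of 12.
Choose s = e^p f^(p+12) ∈ L. By the pumping lemma, s = xyz with |xy| ≤ p, |y| > 0, so y = e^k with k ≥ 1. Then xy²z = e^(p+k) f^(p+12). For this to be in L we would need p+12 = (p+k)+12, i.e. k = 0, contradicting k ≥ 1. So xy²z ∉ L.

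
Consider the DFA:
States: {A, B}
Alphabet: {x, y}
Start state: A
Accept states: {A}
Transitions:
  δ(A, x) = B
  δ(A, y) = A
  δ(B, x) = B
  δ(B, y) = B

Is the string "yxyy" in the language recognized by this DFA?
Processing string "yxyy":
  A --y--> A
  A --x--> B
  B --y--> B
  B --y--> B
Final state: B
Accept states: {A}
No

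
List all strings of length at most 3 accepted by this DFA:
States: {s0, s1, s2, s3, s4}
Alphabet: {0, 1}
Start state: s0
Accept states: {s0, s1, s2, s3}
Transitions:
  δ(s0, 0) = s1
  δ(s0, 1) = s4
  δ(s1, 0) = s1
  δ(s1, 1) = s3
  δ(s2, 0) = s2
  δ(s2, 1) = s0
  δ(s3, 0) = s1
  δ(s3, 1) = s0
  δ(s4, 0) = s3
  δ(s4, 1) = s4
ε, 0, 00, 01, 10, 000, 001, 010, 011, 100, 101, 110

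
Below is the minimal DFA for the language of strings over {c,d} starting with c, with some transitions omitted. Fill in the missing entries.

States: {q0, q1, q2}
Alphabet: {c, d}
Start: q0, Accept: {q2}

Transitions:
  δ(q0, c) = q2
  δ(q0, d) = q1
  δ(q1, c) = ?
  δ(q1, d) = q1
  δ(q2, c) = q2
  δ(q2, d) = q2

From the language and accept set, identify what each state tracks — q0: no input read; q1: started with d (dead); q2: started with c.
Each missing δ(q, a) is the state matching the new tracked value after reading a.
δ(q1, c) = q1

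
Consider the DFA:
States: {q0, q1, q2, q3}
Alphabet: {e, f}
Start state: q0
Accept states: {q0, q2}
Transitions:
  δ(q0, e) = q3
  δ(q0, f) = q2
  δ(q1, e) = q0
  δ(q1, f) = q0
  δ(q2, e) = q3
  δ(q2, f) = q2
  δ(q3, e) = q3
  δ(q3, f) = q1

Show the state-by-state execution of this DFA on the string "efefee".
read 'e': q0 → q3
  read 'f': q3 → q1
  read 'e': q1 → q0
  read 'f': q0 → q2
  read 'e': q2 → q3
  read 'e': q3 → q3
q0 -> q3 -> q1 -> q0 -> q2 -> q3 -> q3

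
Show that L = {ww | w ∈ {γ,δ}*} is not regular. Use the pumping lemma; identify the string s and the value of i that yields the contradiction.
Assume L is regular with pumping length p. Idea: pumping the leading γ-block breaks the equality of the two halves.
Choose s = γ^p δ γ^p δ ∈ L (with w = γ^p δ). |s| = 2p+2 ≥ p. By the pumping lemma, s = xyz with |xy| ≤ p, |y| > 0, so y = γ^k with k ≥ 1, in the first γ-block. Then xy²z = γ^(p+k) δ γ^p δ, of length 2p+2+k. If k is odd this length is odd, so it cannot be of the form ww. If k is even, each half has length p+1+k/2 ≤ p+k, so the first half lies entirely inside the leading γ-block and contains no δ, while the second half ends in δ; the halves differ. Either way xy²z ∉ L.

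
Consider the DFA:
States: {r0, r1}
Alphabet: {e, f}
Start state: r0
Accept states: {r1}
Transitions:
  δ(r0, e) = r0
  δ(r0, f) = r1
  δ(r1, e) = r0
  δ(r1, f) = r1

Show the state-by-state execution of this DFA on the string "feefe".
read 'f': r0 → r1
  read 'e': r1 → r0
  read 'e': r0 → r0
  read 'f': r0 → r1
  read 'e': r1 → r0
r0 -> r1 -> r0 -> r0 -> r1 -> r0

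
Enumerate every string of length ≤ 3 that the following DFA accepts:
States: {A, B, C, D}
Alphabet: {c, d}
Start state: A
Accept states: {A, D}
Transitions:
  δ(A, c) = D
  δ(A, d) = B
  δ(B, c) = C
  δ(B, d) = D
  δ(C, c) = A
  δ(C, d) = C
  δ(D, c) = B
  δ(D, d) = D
ε, c, cd, dd, ccd, cdd, dcc, ddd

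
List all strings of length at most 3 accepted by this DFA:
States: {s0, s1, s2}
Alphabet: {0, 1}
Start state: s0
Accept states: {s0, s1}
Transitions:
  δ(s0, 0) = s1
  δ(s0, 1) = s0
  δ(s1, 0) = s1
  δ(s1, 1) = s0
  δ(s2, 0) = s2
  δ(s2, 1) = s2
ε, 0, 1, 00, 01, 10, 11, 000, 001, 010, 011, 100, 101, 110, 111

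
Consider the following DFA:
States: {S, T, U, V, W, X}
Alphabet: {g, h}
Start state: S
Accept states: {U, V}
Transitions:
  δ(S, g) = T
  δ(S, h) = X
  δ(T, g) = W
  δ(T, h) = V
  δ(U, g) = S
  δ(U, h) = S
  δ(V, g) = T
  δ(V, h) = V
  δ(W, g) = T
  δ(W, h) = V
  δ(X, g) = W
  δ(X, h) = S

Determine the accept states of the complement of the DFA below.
Complement accept states = All states \ Original accept states
= {S, T, U, V, W, X} \ {U, V}
{S, T, W, X}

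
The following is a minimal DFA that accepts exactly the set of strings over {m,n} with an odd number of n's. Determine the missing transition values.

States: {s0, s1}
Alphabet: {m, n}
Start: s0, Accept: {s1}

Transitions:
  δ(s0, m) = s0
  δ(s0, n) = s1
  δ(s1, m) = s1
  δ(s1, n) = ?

From the language and accept set, identify what each state tracks — s0: even number of n's so far; s1: odd number of n's so far.
Each missing δ(q, a) is the state matching the new tracked value after reading a.
δ(s1, n) = s0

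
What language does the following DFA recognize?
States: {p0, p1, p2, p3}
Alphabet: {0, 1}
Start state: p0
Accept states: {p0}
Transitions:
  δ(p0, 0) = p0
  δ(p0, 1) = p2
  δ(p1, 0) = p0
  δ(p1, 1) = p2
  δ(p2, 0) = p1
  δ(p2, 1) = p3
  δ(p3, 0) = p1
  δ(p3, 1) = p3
Testing a few strings:
  '01' → reject
  '10' → reject
  '0' → accept
  '011' → reject
State roles: p0=value ≡ 0 (mod 4); p1=value ≡ 2 (mod 4); p2=value ≡ 1 (mod 4); p3=value ≡ 3 (mod 4)
All binary strings representing a multiple of 4 (read in base 2; leading zeros allowed and ε counts as 0)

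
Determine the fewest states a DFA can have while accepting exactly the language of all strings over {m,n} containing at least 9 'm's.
By Myhill–Nerode, count the distinguishable equivalence classes: 10 classes — having seen 0, 1, …, 8, or ≥9 copies of 'm'; any two classes i < j (j ≤ 9) are distinguished by the string m^(9−j), which takes class j to 9 copies (accepted) but leaves class i below 9 (rejected).
10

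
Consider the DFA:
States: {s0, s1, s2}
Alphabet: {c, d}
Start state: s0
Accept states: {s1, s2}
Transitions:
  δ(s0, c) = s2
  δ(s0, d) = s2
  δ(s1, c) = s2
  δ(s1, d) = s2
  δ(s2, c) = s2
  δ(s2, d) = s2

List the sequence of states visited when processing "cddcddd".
read 'c': s0 → s2
  read 'd': s2 → s2
  read 'd': s2 → s2
  read 'c': s2 → s2
  read 'd': s2 → s2
  read 'd': s2 → s2
  read 'd': s2 → s2
s0 -> s2 -> s2 -> s2 -> s2 -> s2 -> s2 -> s2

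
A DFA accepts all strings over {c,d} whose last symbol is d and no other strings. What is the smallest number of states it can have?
By Myhill–Nerode, count the distinguishable equivalence classes: 2^1 = 2 classes — the DFA must remember the last 1 symbol read; every pair of distinct length-1 suffixes is distinguishable by some continuation.
2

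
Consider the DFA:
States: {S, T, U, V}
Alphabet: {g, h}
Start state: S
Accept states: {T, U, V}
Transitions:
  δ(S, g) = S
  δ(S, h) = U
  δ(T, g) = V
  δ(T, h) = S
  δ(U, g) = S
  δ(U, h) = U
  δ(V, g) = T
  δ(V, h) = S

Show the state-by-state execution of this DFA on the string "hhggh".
read 'h': S → U
  read 'h': U → U
  read 'g': U → S
  read 'g': S → S
  read 'h': S → U
S -> U -> U -> S -> S -> U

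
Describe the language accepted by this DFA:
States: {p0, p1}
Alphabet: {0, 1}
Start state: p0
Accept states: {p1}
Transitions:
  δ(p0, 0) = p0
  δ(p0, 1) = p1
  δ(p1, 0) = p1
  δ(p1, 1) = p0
Testing a few strings:
  '01' → accept
  '100' → accept
  '11' → reject
  '001' → accept
State roles: p0=even number of 1's so far; p1=odd number of 1's so far
All binary strings with an odd number of 1's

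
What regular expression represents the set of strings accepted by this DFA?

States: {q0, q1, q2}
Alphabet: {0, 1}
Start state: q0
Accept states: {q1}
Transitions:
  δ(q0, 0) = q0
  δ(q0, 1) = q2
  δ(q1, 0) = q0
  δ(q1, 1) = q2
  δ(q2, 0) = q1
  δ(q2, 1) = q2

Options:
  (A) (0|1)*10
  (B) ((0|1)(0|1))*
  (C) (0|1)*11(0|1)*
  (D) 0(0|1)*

Check each option against the DFA on short strings; one disagreement eliminates an option:
  (A) (0|1)*10: agrees with the DFA on every string of length ≤ 6
  (B) ((0|1)(0|1))*: on ε the DFA stays in q0 and rejects (q0 ∉ Accept), but the regex matches it → eliminate
  (C) (0|1)*11(0|1)*: on '10' the DFA goes q0 → q2 → q1 and accepts (q1 ∈ Accept), but the regex does not match it → eliminate
  (D) 0(0|1)*: on '0' the DFA goes q0 → q0 and rejects (q0 ∉ Accept), but the regex matches it → eliminate
Only (A) is consistent with the DFA.
(A) (0|1)*10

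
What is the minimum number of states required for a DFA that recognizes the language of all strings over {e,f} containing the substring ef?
By Myhill–Nerode, count the distinguishable equivalence classes: three classes — no e yet / e seen but no ef / ef seen.
3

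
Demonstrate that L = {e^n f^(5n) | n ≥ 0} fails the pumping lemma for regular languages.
Assume L is regular with pumping length p. Idea: pumping the e-block breaks the 1:5 ratio.
Choose s = e^p f^(5p) (length 6p ≥ p). By the pumping lemma, s = xyz with |xy| ≤ p, |y| > 0, so y = e^k with k ≥ 1. Then xy²z = e^(p+k) f^(5p). For this to be in L we would need 5p = 5(p+k), i.e. 5k = 0, contradicting k ≥ 1. So xy²z ∉ L.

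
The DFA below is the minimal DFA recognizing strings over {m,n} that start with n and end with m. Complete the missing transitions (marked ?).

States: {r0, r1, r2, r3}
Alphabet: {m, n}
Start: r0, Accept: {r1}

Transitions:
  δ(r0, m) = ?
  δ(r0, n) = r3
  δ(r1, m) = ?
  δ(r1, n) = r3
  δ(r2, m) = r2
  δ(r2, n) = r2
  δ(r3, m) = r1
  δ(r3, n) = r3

From the language and accept set, identify what each state tracks — r0: no input read; r1: started with n, last symbol m; r2: started with m (dead); r3: started with n, last symbol n.
Each missing δ(q, a) is the state matching the new tracked value after reading a.
δ(r0, m) = r2; δ(r1, m) = r1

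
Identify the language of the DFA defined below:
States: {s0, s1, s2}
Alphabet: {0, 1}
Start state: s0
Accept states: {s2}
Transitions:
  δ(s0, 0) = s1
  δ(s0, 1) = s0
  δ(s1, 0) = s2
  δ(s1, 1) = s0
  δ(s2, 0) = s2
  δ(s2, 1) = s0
Testing a few strings:
  '100' → accept
  '1011' → reject
  '110' → reject
  '0' → reject
State roles: s0=last symbol not 0; s1=one trailing 0; s2=two trailing 0's
All binary strings ending with 00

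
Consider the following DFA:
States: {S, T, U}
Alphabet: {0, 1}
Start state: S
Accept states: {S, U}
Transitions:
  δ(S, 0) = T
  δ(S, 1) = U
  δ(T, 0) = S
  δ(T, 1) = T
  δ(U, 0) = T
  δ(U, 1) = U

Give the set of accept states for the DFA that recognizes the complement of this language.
Complement accept states = All states \ Original accept states
= {S, T, U} \ {S, U}
{T}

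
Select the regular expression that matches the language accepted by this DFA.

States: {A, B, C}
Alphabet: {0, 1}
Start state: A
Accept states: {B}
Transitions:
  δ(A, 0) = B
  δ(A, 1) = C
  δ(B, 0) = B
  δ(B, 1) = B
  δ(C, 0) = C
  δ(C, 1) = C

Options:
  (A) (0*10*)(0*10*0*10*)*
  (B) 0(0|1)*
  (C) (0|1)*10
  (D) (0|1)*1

Check each option against the DFA on short strings; one disagreement eliminates an option:
  (A) (0*10*)(0*10*0*10*)*: on '0' the DFA goes A → B and accepts (B ∈ Accept), but the regex does not match it → eliminate
  (B) 0(0|1)*: agrees with the DFA on every string of length ≤ 6
  (C) (0|1)*10: on '0' the DFA goes A → B and accepts (B ∈ Accept), but the regex does not match it → eliminate
  (D) (0|1)*1: on '0' the DFA goes A → B and accepts (B ∈ Accept), but the regex does not match it → eliminate
Only (B) is consistent with the DFA.
(B) 0(0|1)*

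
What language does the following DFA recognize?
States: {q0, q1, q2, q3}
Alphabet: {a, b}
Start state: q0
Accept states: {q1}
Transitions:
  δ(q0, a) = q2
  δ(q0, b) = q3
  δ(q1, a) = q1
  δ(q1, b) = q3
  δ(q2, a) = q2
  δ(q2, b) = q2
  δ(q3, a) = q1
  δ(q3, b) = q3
Testing a few strings:
  'abaa' → reject
  'abb' → reject
  'bab' → reject
  'baa' → accept
State roles: q0=no input read; q1=started with b, last symbol a; q2=started with a (dead); q3=started with b, last symbol b
All strings over {a,b} that start with b and end with a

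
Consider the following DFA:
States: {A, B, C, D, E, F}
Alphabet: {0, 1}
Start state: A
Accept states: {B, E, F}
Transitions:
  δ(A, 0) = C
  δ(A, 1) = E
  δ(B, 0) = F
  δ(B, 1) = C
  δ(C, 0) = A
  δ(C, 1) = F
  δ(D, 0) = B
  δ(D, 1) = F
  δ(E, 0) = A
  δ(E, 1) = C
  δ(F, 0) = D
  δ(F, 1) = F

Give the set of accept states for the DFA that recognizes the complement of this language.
Complement accept states = All states \ Original accept states
= {A, B, C, D, E, F} \ {B, E, F}
{A, C, D}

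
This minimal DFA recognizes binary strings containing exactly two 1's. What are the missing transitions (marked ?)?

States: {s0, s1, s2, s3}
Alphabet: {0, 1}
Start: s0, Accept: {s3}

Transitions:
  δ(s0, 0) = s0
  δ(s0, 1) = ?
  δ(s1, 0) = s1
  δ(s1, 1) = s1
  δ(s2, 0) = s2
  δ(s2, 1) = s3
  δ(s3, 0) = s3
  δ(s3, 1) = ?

From the language and accept set, identify what each state tracks — s0: zero 1's; s1: ≥ three 1's (dead); s2: one 1; s3: two 1's.
Each missing δ(q, a) is the state matching the new tracked value after reading a.
δ(s0, 1) = s2; δ(s3, 1) = s1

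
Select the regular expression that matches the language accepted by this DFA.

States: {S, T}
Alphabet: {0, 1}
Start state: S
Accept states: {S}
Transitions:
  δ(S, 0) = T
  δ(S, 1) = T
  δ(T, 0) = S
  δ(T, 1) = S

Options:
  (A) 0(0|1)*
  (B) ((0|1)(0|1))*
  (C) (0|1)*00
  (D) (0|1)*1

Check each option against the DFA on short strings; one disagreement eliminates an option:
  (A) 0(0|1)*: on ε the DFA stays in S and accepts (S ∈ Accept), but the regex does not match it → eliminate
  (B) ((0|1)(0|1))*: agrees with the DFA on every string of length ≤ 6
  (C) (0|1)*00: on ε the DFA stays in S and accepts (S ∈ Accept), but the regex does not match it → eliminate
  (D) (0|1)*1: on ε the DFA stays in S and accepts (S ∈ Accept), but the regex does not match it → eliminate
Only (B) is consistent with the DFA.
(B) ((0|1)(0|1))*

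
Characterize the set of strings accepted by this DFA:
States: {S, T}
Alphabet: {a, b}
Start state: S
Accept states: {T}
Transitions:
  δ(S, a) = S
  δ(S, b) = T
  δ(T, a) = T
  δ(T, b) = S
Testing a few strings:
  'bab' → reject
  'a' → reject
  'b' → accept
  'bbb' → accept
State roles: S=even number of b's so far; T=odd number of b's so far
All strings over {a,b} with an odd number of b's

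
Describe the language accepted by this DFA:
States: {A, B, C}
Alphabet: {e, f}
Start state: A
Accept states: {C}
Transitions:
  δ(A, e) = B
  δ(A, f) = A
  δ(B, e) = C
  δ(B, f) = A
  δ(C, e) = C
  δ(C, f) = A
Testing a few strings:
  'feef' → reject
  'fe' → reject
  'ffe' → reject
  'ee' → accept
State roles: A=last symbol not e; B=one trailing e; C=two trailing e's
All strings over {e,f} ending with ee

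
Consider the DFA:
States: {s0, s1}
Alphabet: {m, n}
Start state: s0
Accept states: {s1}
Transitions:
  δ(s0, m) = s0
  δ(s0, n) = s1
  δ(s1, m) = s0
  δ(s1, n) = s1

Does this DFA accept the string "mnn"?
Processing string "mnn":
  s0 --m--> s0
  s0 --n--> s1
  s1 --n--> s1
Final state: s1
Accept states: {s1}
Yes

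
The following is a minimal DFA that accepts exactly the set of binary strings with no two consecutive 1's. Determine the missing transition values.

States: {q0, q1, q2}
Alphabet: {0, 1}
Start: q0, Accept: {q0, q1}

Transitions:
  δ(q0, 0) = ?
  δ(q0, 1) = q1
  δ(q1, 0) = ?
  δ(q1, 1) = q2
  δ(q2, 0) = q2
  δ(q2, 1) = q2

From the language and accept set, identify what each state tracks — q0: last symbol not 1 (ok); q1: last symbol 1 (ok); q2: saw 11 (dead).
Each missing δ(q, a) is the state matching the new tracked value after reading a.
δ(q0, 0) = q0; δ(q1, 0) = q0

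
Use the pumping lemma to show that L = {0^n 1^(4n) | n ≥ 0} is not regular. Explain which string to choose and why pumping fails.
Assume L is regular with pumping length p. Idea: pumping the 0-block breaks the 1:4 ratio.
Choose s = 0^p 1^(4p) (length 5p ≥ p). By the pumping lemma, s = xyz with |xy| ≤ p, |y| > 0, so y = 0^k with k ≥ 1. Then xy²z = 0^(p+k) 1^(4p). For this to be in L we would need 4p = 4(p+k), i.e. 4k = 0, contradicting k ≥ 1. So xy²z ∉ L.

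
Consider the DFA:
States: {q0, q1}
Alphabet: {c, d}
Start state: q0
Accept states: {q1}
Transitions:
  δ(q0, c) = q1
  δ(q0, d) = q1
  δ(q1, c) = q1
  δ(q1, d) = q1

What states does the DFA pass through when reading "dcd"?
read 'd': q0 → q1
  read 'c': q1 → q1
  read 'd': q1 → q1
q0 -> q1 -> q1 -> q1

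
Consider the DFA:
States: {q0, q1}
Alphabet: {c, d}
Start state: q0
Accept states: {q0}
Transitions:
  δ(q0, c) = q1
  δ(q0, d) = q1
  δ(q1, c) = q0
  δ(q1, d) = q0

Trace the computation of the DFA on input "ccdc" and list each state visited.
read 'c': q0 → q1
  read 'c': q1 → q0
  read 'd': q0 → q1
  read 'c': q1 → q0
q0 -> q1 -> q0 -> q1 -> q0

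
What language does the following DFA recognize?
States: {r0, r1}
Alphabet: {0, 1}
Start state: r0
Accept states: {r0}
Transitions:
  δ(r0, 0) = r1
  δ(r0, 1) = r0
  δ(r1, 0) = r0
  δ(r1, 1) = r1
Testing a few strings:
  '0' → reject
  '000' → reject
  '00' → accept
  '11' → accept
State roles: r0=even number of 0's so far; r1=odd number of 0's so far
All binary strings with an even number of 0's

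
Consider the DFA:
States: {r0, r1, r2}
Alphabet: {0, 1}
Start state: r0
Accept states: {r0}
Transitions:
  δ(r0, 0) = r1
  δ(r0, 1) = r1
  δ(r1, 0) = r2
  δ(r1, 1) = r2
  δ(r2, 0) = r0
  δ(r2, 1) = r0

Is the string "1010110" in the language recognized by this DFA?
Processing string "1010110":
  r0 --1--> r1
  r1 --0--> r2
  r2 --1--> r0
  r0 --0--> r1
  r1 --1--> r2
  r2 --1--> r0
  r0 --0--> r1
Final state: r1
Accept states: {r0}
No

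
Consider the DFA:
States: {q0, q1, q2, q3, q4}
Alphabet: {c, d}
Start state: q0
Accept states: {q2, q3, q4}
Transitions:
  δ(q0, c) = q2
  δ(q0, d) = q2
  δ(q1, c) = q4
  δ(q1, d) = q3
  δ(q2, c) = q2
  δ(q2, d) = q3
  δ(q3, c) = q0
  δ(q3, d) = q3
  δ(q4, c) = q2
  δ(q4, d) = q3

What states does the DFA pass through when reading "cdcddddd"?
read 'c': q0 → q2
  read 'd': q2 → q3
  read 'c': q3 → q0
  read 'd': q0 → q2
  read 'd': q2 → q3
  read 'd': q3 → q3
  read 'd': q3 → q3
  read 'd': q3 → q3
q0 -> q2 -> q3 -> q0 -> q2 -> q3 -> q3 -> q3 -> q3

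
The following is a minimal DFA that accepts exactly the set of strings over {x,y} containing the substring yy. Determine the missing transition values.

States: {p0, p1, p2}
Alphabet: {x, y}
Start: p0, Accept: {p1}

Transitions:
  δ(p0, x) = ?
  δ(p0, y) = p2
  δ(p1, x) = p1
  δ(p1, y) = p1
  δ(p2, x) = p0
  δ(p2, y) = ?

From the language and accept set, identify what each state tracks — p0: no progress toward yy; p1: substring yy seen; p2: one trailing y.
Each missing δ(q, a) is the state matching the new tracked value after reading a.
δ(p0, x) = p0; δ(p2, y) = p1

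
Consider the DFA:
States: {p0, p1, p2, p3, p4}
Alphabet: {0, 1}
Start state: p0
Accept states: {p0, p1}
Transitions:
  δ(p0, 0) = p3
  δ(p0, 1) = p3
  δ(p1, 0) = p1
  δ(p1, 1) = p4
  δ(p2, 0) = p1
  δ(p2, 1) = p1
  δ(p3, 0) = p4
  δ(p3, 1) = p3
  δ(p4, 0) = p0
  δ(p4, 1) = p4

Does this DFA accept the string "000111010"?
Processing string "000111010":
  p0 --0--> p3
  p3 --0--> p4
  p4 --0--> p0
  p0 --1--> p3
  p3 --1--> p3
  p3 --1--> p3
  p3 --0--> p4
  p4 --1--> p4
  p4 --0--> p0
Final state: p0
Accept states: {p0, p1}
Yes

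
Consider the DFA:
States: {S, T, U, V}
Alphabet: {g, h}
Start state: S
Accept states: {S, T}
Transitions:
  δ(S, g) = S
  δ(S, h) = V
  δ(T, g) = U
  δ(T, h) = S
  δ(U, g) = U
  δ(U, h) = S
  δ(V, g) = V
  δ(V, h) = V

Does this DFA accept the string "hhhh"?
Processing string "hhhh":
  S --h--> V
  V --h--> V
  V --h--> V
  V --h--> V
Final state: V
Accept states: {S, T}
No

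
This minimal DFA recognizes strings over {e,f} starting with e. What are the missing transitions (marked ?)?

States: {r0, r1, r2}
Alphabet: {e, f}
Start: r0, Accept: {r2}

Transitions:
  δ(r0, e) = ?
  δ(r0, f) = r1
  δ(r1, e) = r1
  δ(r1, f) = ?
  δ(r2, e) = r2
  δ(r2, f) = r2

From the language and accept set, identify what each state tracks — r0: no input read; r1: started with f (dead); r2: started with e.
Each missing δ(q, a) is the state matching the new tracked value after reading a.
δ(r0, e) = r2; δ(r1, f) = r1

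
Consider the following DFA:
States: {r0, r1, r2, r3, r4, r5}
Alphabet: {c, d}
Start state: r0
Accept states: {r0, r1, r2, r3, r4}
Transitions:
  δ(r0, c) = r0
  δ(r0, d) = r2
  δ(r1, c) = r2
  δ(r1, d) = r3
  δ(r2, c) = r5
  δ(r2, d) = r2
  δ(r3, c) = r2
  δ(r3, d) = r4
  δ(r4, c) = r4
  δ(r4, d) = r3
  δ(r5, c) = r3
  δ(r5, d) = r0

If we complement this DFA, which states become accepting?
Complement accept states = All states \ Original accept states
= {r0, r1, r2, r3, r4, r5} \ {r0, r1, r2, r3, r4}
{r5}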